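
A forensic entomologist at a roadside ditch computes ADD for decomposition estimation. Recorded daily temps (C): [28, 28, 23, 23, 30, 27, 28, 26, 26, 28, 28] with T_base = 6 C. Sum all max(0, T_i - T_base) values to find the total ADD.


Computing ADD day by day:
Day 1: max(0, 28 - 6) = 22
Day 2: max(0, 28 - 6) = 22
Day 3: max(0, 23 - 6) = 17
Day 4: max(0, 23 - 6) = 17
Day 5: max(0, 30 - 6) = 24
Day 6: max(0, 27 - 6) = 21
Day 7: max(0, 28 - 6) = 22
Day 8: max(0, 26 - 6) = 20
Day 9: max(0, 26 - 6) = 20
Day 10: max(0, 28 - 6) = 22
Day 11: max(0, 28 - 6) = 22
Total ADD = 229

229


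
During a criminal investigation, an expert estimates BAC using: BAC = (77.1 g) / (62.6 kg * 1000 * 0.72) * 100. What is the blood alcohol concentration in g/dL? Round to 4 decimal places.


Applying the Widmark formula:
BAC = (dose_g / (body_wt * 1000 * r)) * 100
Denominator = 62.6 * 1000 * 0.72 = 45072
BAC = (77.1 / 45072) * 100
BAC = 0.1711 g/dL

0.1711


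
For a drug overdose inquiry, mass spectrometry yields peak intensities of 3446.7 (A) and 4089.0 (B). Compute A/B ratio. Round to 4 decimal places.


Spectral peak ratio:
Peak A = 3446.7 counts
Peak B = 4089.0 counts
Ratio = 3446.7 / 4089.0 = 0.8429

0.8429


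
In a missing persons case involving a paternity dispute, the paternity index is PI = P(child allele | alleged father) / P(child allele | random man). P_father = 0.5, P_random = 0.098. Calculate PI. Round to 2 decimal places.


Paternity Index calculation:
PI = P(allele|father) / P(allele|random)
PI = 0.5 / 0.098
PI = 5.10

5.10


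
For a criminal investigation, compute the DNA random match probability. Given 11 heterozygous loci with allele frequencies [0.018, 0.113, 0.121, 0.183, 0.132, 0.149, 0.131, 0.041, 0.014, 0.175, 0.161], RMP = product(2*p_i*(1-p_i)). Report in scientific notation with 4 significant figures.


Computing RMP for 11 loci:
Locus 1: 2 * 0.018 * 0.982 = 0.035352
Locus 2: 2 * 0.113 * 0.887 = 0.200462
Locus 3: 2 * 0.121 * 0.879 = 0.212718
Locus 4: 2 * 0.183 * 0.817 = 0.299022
Locus 5: 2 * 0.132 * 0.868 = 0.229152
Locus 6: 2 * 0.149 * 0.851 = 0.253598
Locus 7: 2 * 0.131 * 0.869 = 0.227678
Locus 8: 2 * 0.041 * 0.959 = 0.078638
Locus 9: 2 * 0.014 * 0.986 = 0.027608
Locus 10: 2 * 0.175 * 0.825 = 0.28875
Locus 11: 2 * 0.161 * 0.839 = 0.270158
RMP = 1.010e-09

1.010e-09


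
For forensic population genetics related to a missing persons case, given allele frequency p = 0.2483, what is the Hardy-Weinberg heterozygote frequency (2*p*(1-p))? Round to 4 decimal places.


Hardy-Weinberg heterozygote frequency:
q = 1 - p = 1 - 0.2483 = 0.7517
2pq = 2 * 0.2483 * 0.7517 = 0.3733

0.3733


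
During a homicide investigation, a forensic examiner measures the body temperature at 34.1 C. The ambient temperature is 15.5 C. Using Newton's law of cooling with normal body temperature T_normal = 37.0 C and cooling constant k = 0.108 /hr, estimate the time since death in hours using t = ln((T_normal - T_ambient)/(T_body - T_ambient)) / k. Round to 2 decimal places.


Using Newton's law of cooling:
t = ln((T_normal - T_ambient) / (T_body - T_ambient)) / k
T_normal - T_ambient = 21.5
T_body - T_ambient = 18.6
Ratio = 1.155914
ln(ratio) = 0.144891
t = 0.144891 / 0.108 = 1.34 hours

1.34


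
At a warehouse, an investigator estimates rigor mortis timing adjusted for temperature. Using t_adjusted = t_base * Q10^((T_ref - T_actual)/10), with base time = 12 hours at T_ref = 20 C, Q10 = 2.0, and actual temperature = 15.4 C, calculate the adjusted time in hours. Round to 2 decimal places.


Rigor mortis time adjustment:
Exponent = (T_ref - T_actual) / 10 = (20 - 15.4) / 10 = 0.46
Q10 factor = 2.0^0.46 = 1.37554
t_adjusted = 12 * 1.37554 = 16.51 hours

16.51


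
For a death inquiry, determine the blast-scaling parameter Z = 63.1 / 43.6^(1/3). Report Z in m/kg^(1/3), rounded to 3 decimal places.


Scaled distance calculation:
W^(1/3) = 43.6^(1/3) = 3.519618
Z = R / W^(1/3) = 63.1 / 3.519618
Z = 17.928 m/kg^(1/3)

17.928


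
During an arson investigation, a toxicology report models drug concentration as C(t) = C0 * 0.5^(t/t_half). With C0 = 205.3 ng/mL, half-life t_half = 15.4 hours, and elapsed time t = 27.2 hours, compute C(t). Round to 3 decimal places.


Drug concentration decay:
Number of half-lives = t / t_half = 27.2 / 15.4 = 1.766234
Decay factor = 0.5^1.766234 = 0.29397513
C(t) = 205.3 * 0.29397513 = 60.353 ng/mL

60.353


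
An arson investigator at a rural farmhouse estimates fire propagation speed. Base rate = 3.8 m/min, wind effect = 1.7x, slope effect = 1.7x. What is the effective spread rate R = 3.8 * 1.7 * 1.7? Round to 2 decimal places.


Fire spread rate calculation:
R = R0 * wind_factor * slope_factor
= 3.8 * 1.7 * 1.7
= 6.46 * 1.7
= 10.98 m/min

10.98


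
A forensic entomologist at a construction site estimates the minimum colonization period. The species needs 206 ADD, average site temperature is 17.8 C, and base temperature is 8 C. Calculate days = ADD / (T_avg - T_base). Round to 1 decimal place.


Insect development time:
Effective temperature = avg_temp - T_base = 17.8 - 8 = 9.8 C
Days = ADD / effective_temp = 206 / 9.8 = 21.0 days

21.0


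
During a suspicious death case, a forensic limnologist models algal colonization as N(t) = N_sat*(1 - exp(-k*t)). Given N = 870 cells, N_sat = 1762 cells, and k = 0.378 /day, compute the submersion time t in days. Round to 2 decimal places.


PMSI from diatom colonization curve:
N / N_sat = 870 / 1762 = 0.493757
1 - N/N_sat = 0.506243
ln(1 - N/N_sat) = -0.680738
t = -ln(1 - N/N_sat) / k = -(-0.680738) / 0.378 = 1.80 days

1.80


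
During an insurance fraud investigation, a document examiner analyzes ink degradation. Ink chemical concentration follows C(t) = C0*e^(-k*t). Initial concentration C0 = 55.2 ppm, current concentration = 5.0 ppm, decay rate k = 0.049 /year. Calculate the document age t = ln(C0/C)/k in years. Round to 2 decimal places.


Document age estimation:
C0/C = 55.2 / 5.0 = 11.04
ln(C0/C) = 2.401525
t = 2.401525 / 0.049 = 49.01 years

49.01


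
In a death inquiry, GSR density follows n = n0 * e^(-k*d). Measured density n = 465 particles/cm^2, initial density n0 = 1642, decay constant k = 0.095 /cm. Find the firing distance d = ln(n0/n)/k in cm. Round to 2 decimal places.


GSR distance calculation:
n0/n = 1642 / 465 = 3.531183
ln(n0/n) = 1.261633
d = 1.261633 / 0.095 = 13.28 cm

13.28


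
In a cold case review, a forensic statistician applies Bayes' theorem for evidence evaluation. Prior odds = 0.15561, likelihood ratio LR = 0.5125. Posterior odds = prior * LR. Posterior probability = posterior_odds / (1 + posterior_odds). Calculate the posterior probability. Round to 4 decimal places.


Bayesian evidence evaluation:
Posterior odds = prior_odds * LR = 0.15561 * 0.5125 = 0.07975012
Posterior probability = posterior_odds / (1 + posterior_odds)
= 0.07975012 / (1 + 0.07975012)
= 0.07975012 / 1.07975012
= 0.0739

0.0739


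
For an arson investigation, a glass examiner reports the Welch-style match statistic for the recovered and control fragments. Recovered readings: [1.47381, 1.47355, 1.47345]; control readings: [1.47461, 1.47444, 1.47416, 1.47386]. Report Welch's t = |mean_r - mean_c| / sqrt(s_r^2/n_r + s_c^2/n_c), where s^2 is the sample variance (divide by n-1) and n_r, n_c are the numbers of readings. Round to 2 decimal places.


Welch's t-criterion for glass RI comparison:
Recovered mean = sum / n_r = 4.42081 / 3 = 1.4736033
Control mean = sum / n_c = 5.89707 / 4 = 1.4742675
Recovered sample variance s_r^2 = 3.45333e-08
Control sample variance s_c^2 = 1.08225e-07
Welch SE (unpooled) = sqrt(s_r^2/n_r + s_c^2/n_c) = sqrt(1.15111e-08 + 2.70563e-08) = sqrt(3.85674e-08) = 0.000196386
|mean_r - mean_c| = 0.000664167
t = 0.000664167 / 0.000196386 = 3.38

3.38


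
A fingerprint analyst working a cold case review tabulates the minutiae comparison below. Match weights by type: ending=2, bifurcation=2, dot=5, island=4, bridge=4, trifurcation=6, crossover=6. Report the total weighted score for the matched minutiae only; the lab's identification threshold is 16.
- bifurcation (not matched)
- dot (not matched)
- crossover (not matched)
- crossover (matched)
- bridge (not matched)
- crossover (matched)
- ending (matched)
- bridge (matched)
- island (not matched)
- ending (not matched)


Weighted minutiae match score:
  bifurcation: not matched, +0
  dot: not matched, +0
  crossover: not matched, +0
  crossover: matched, +6 (running total 6)
  bridge: not matched, +0
  crossover: matched, +6 (running total 12)
  ending: matched, +2 (running total 14)
  bridge: matched, +4 (running total 18)
  island: not matched, +0
  ending: not matched, +0
Total score = 18
Threshold = 16; verdict = identification

18


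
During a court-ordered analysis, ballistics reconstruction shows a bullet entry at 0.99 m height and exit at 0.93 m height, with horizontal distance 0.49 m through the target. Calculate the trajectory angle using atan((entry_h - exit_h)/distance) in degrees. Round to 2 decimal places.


Bullet trajectory angle:
Height difference = 0.99 - 0.93 = 0.06 m
angle = atan(0.06 / 0.49)
angle = atan(0.122449)
angle = 6.98 degrees

6.98


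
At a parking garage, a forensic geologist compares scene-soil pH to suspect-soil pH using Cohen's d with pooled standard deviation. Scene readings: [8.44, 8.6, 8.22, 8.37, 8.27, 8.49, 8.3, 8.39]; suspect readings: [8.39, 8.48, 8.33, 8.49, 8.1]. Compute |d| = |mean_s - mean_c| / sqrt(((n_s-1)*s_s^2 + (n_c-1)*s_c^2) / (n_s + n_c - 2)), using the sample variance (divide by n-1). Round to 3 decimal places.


Pooled-variance Cohen's d for soil pH comparison:
Scene mean = 67.08 / 8 = 8.385
Suspect mean = 41.79 / 5 = 8.358
Scene sample variance s_s^2 = 0.015457
Suspect sample variance s_c^2 = 0.02517
Pooled variance = ((n_s-1)*s_s^2 + (n_c-1)*s_c^2) / (n_s + n_c - 2) = 0.018989
Pooled SD = sqrt(0.018989) = 0.137801
Mean difference = 0.027
|d| = |0.027| / 0.137801 = 0.196

0.196


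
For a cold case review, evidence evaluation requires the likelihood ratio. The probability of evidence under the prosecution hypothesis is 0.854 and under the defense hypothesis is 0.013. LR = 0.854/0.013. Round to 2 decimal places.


Likelihood ratio calculation:
LR = P(E|Hp) / P(E|Hd)
LR = 0.854 / 0.013
LR = 65.69

65.69


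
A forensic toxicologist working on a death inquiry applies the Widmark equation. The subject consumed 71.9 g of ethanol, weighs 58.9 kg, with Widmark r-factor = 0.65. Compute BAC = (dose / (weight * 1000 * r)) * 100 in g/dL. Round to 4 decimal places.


Applying the Widmark formula:
BAC = (dose_g / (body_wt * 1000 * r)) * 100
Denominator = 58.9 * 1000 * 0.65 = 38285
BAC = (71.9 / 38285) * 100
BAC = 0.1878 g/dL

0.1878


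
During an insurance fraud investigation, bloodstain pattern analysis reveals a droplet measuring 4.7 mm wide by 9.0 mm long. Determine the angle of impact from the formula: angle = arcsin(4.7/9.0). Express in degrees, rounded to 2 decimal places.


Blood spatter impact angle calculation:
width / length = 4.7 / 9.0 = 0.522222
angle = arcsin(0.522222)
angle = 31.48 degrees

31.48


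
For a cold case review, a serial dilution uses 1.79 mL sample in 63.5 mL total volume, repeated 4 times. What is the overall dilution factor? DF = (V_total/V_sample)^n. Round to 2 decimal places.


Dilution factor calculation:
Single dilution = V_total / V_sample = 63.5 / 1.79 ≈ 35.47486
Number of dilutions = 4
Total DF = (63.5 / 1.79)^4 (full precision, rounded at the end) = 1583735.96

1583735.96


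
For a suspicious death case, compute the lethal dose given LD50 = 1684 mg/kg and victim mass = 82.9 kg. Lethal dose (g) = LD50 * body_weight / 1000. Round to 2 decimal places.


Lethal dose calculation:
Lethal dose = LD50 * body_weight / 1000
= 1684 * 82.9 / 1000
= 139603.6 / 1000
= 139.60 g

139.60


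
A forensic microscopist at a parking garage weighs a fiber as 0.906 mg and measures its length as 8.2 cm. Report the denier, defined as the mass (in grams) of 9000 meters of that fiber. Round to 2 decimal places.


Denier calculation:
Mass in grams = 0.906 mg / 1000 = 0.000906 g
Length in meters = 8.2 cm / 100 = 0.082 m
Linear density = mass / length = 0.000906 / 0.082 = 0.01104878 g/m
Denier = (g/m) * 9000 = 0.01104878 * 9000 = 99.44

99.44


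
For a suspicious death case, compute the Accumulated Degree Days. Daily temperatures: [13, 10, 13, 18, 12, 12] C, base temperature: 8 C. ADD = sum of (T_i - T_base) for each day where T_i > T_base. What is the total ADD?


Computing ADD day by day:
Day 1: max(0, 13 - 8) = 5
Day 2: max(0, 10 - 8) = 2
Day 3: max(0, 13 - 8) = 5
Day 4: max(0, 18 - 8) = 10
Day 5: max(0, 12 - 8) = 4
Day 6: max(0, 12 - 8) = 4
Total ADD = 30

30


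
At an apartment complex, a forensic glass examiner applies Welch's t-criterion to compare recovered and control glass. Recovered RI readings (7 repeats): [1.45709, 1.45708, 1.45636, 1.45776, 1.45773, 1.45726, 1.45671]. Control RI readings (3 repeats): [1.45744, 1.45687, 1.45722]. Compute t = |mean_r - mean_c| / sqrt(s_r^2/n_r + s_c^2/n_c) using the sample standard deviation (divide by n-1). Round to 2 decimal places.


Welch's t-criterion for glass RI comparison:
Recovered mean = sum / n_r = 10.19999 / 7 = 1.4571414
Control mean = sum / n_c = 4.37153 / 3 = 1.4571767
Recovered sample variance s_r^2 = 2.57714e-07
Control sample variance s_c^2 = 8.26333e-08
Welch SE (unpooled) = sqrt(s_r^2/n_r + s_c^2/n_c) = sqrt(3.68163e-08 + 2.75444e-08) = sqrt(6.43607e-08) = 0.000253694
|mean_r - mean_c| = 3.52381e-05
t = 3.52381e-05 / 0.000253694 = 0.14

0.14


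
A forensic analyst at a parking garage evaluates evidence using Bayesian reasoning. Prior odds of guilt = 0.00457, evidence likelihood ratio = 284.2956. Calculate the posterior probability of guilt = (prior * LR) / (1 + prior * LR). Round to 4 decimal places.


Bayesian evidence evaluation:
Posterior odds = prior_odds * LR = 0.00457 * 284.2956 = 1.299231
Posterior probability = posterior_odds / (1 + posterior_odds)
= 1.299231 / (1 + 1.299231)
= 1.299231 / 2.299231
= 0.5651

0.5651


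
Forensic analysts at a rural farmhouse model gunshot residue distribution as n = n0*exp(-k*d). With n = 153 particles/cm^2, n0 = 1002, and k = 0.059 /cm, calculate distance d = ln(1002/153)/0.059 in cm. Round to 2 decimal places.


GSR distance calculation:
n0/n = 1002 / 153 = 6.54902
ln(n0/n) = 1.879315
d = 1.879315 / 0.059 = 31.85 cm

31.85


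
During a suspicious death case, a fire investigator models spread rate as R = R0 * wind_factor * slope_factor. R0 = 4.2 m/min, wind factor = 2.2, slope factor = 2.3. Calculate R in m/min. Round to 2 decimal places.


Fire spread rate calculation:
R = R0 * wind_factor * slope_factor
= 4.2 * 2.2 * 2.3
= 9.24 * 2.3
= 21.25 m/min

21.25


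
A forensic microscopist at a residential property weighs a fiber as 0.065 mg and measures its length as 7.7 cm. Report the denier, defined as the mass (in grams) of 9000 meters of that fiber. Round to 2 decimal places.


Denier calculation:
Mass in grams = 0.065 mg / 1000 = 0.000065 g
Length in meters = 7.7 cm / 100 = 0.077 m
Linear density = mass / length = 0.000065 / 0.077 = 0.00084416 g/m
Denier = (g/m) * 9000 = 0.00084416 * 9000 = 7.60

7.60


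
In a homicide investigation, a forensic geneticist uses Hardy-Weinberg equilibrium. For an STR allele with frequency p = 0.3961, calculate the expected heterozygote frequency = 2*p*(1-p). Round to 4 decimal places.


Hardy-Weinberg heterozygote frequency:
q = 1 - p = 1 - 0.3961 = 0.6039
2pq = 2 * 0.3961 * 0.6039 = 0.4784

0.4784


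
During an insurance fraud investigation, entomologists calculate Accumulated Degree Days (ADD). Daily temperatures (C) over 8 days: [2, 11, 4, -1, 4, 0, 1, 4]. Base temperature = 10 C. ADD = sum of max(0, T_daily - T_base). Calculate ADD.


Computing ADD day by day:
Day 1: max(0, 2 - 10) = 0
Day 2: max(0, 11 - 10) = 1
Day 3: max(0, 4 - 10) = 0
Day 4: max(0, -1 - 10) = 0
Day 5: max(0, 4 - 10) = 0
Day 6: max(0, 0 - 10) = 0
Day 7: max(0, 1 - 10) = 0
Day 8: max(0, 4 - 10) = 0
Total ADD = 1

1


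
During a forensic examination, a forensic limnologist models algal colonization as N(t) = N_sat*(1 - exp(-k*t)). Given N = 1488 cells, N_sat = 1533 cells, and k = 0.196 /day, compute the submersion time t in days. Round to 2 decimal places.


PMSI from diatom colonization curve:
N / N_sat = 1488 / 1533 = 0.970646
1 - N/N_sat = 0.029354
ln(1 - N/N_sat) = -3.528326
t = -ln(1 - N/N_sat) / k = -(-3.528326) / 0.196 = 18.00 days

18.00


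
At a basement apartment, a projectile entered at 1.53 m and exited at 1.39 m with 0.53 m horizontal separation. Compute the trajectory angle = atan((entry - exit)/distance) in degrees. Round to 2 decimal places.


Bullet trajectory angle:
Height difference = 1.53 - 1.39 = 0.14 m
angle = atan(0.14 / 0.53)
angle = atan(0.264151)
angle = 14.80 degrees

14.80


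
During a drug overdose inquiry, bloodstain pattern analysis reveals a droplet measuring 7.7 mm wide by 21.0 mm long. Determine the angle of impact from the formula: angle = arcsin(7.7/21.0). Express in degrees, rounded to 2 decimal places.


Blood spatter impact angle calculation:
width / length = 7.7 / 21.0 = 0.366667
angle = arcsin(0.366667)
angle = 21.51 degrees

21.51


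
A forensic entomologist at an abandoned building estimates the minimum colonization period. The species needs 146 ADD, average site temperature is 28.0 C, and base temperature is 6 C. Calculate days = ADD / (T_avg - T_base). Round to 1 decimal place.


Insect development time:
Effective temperature = avg_temp - T_base = 28.0 - 6 = 22.0 C
Days = ADD / effective_temp = 146 / 22.0 = 6.6 days

6.6


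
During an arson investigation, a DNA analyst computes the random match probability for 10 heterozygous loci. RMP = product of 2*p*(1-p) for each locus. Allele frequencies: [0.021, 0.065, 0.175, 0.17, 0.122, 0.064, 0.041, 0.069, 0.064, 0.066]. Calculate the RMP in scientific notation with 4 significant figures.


Computing RMP for 10 loci:
Locus 1: 2 * 0.021 * 0.979 = 0.041118
Locus 2: 2 * 0.065 * 0.935 = 0.12155
Locus 3: 2 * 0.175 * 0.825 = 0.28875
Locus 4: 2 * 0.17 * 0.83 = 0.2822
Locus 5: 2 * 0.122 * 0.878 = 0.214232
Locus 6: 2 * 0.064 * 0.936 = 0.119808
Locus 7: 2 * 0.041 * 0.959 = 0.078638
Locus 8: 2 * 0.069 * 0.931 = 0.128478
Locus 9: 2 * 0.064 * 0.936 = 0.119808
Locus 10: 2 * 0.066 * 0.934 = 0.123288
RMP = 1.560e-09

1.560e-09


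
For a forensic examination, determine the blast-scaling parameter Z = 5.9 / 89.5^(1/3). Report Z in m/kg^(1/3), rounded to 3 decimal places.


Scaled distance calculation:
W^(1/3) = 89.5^(1/3) = 4.47309
Z = R / W^(1/3) = 5.9 / 4.47309
Z = 1.319 m/kg^(1/3)

1.319


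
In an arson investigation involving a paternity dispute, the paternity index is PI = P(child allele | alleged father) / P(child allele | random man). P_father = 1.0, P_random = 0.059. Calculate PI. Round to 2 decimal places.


Paternity Index calculation:
PI = P(allele|father) / P(allele|random)
PI = 1.0 / 0.059
PI = 16.95

16.95


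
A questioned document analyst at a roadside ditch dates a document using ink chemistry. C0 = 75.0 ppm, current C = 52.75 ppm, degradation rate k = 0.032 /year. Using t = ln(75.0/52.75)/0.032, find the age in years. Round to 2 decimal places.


Document age estimation:
C0/C = 75.0 / 52.75 = 1.421801
ln(C0/C) = 0.351924
t = 0.351924 / 0.032 = 11.00 years

11.00


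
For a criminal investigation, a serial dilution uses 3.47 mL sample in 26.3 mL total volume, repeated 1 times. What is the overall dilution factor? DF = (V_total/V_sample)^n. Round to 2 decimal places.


Dilution factor calculation:
Single dilution = V_total / V_sample = 26.3 / 3.47 ≈ 7.579251
Number of dilutions = 1
Total DF = (26.3 / 3.47)^1 (full precision, rounded at the end) = 7.58

7.58


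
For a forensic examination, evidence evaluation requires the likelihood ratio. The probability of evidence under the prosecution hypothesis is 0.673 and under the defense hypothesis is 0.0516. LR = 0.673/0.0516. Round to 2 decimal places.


Likelihood ratio calculation:
LR = P(E|Hp) / P(E|Hd)
LR = 0.673 / 0.0516
LR = 13.04

13.04


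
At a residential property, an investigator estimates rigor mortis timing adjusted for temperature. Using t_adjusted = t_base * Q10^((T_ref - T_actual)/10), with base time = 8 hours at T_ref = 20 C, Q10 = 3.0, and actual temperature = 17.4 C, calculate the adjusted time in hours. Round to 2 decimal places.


Rigor mortis time adjustment:
Exponent = (T_ref - T_actual) / 10 = (20 - 17.4) / 10 = 0.26
Q10 factor = 3.0^0.26 = 1.33061
t_adjusted = 8 * 1.33061 = 10.64 hours

10.64


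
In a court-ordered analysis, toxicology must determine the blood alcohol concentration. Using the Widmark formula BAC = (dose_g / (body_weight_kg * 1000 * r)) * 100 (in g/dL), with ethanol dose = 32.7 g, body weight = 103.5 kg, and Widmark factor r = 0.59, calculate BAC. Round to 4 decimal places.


Applying the Widmark formula:
BAC = (dose_g / (body_wt * 1000 * r)) * 100
Denominator = 103.5 * 1000 * 0.59 = 61065
BAC = (32.7 / 61065) * 100
BAC = 0.0535 g/dL

0.0535


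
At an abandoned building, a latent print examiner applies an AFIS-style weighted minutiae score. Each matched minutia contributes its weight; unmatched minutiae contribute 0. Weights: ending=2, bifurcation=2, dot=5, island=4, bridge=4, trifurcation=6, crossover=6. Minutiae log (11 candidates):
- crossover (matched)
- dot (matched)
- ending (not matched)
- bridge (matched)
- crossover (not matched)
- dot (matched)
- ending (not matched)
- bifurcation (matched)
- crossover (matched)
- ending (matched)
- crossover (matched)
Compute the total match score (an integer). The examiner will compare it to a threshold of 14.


Weighted minutiae match score:
  crossover: matched, +6 (running total 6)
  dot: matched, +5 (running total 11)
  ending: not matched, +0
  bridge: matched, +4 (running total 15)
  crossover: not matched, +0
  dot: matched, +5 (running total 20)
  ending: not matched, +0
  bifurcation: matched, +2 (running total 22)
  crossover: matched, +6 (running total 28)
  ending: matched, +2 (running total 30)
  crossover: matched, +6 (running total 36)
Total score = 36
Threshold = 14; verdict = identification

36


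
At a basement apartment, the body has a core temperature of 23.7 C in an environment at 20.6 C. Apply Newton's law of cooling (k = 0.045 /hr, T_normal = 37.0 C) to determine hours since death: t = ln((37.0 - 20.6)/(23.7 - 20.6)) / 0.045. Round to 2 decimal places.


Using Newton's law of cooling:
t = ln((T_normal - T_ambient) / (T_body - T_ambient)) / k
T_normal - T_ambient = 16.4
T_body - T_ambient = 3.1
Ratio = 5.290323
ln(ratio) = 1.665879
t = 1.665879 / 0.045 = 37.02 hours

37.02


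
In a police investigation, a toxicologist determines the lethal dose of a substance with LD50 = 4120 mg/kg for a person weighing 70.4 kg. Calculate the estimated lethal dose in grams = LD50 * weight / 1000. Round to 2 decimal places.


Lethal dose calculation:
Lethal dose = LD50 * body_weight / 1000
= 4120 * 70.4 / 1000
= 290048 / 1000
= 290.05 g

290.05


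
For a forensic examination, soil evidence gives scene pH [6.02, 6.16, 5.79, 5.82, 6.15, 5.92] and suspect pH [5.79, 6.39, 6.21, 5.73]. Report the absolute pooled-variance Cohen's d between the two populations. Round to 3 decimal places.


Pooled-variance Cohen's d for soil pH comparison:
Scene mean = 35.86 / 6 = 5.976667
Suspect mean = 24.12 / 4 = 6.03
Scene sample variance s_s^2 = 0.025627
Suspect sample variance s_c^2 = 0.1032
Pooled variance = ((n_s-1)*s_s^2 + (n_c-1)*s_c^2) / (n_s + n_c - 2) = 0.054717
Pooled SD = sqrt(0.054717) = 0.233917
Mean difference = -0.053333
|d| = |-0.053333| / 0.233917 = 0.228

0.228


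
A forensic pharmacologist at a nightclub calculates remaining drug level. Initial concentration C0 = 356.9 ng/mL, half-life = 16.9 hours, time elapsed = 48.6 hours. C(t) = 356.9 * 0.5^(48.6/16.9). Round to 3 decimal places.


Drug concentration decay:
Number of half-lives = t / t_half = 48.6 / 16.9 = 2.87574
Decay factor = 0.5^2.87574 = 0.13624357
C(t) = 356.9 * 0.13624357 = 48.625 ng/mL

48.625


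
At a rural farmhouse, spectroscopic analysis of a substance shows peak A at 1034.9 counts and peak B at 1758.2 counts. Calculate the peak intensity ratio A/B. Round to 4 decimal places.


Spectral peak ratio:
Peak A = 1034.9 counts
Peak B = 1758.2 counts
Ratio = 1034.9 / 1758.2 = 0.5886

0.5886


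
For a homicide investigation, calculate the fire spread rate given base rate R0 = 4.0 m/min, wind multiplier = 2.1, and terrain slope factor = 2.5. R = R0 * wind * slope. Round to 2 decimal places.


Fire spread rate calculation:
R = R0 * wind_factor * slope_factor
= 4.0 * 2.1 * 2.5
= 8.4 * 2.5
= 21.00 m/min

21.00


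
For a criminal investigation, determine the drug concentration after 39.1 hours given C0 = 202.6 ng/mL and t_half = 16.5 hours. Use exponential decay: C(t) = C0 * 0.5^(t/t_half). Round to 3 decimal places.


Drug concentration decay:
Number of half-lives = t / t_half = 39.1 / 16.5 = 2.369697
Decay factor = 0.5^2.369697 = 0.19348626
C(t) = 202.6 * 0.19348626 = 39.200 ng/mL

39.200


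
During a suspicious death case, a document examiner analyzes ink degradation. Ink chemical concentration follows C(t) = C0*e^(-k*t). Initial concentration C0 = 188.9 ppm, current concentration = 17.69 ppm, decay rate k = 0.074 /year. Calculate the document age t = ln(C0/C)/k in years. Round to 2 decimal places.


Document age estimation:
C0/C = 188.9 / 17.69 = 10.678349
ln(C0/C) = 2.368218
t = 2.368218 / 0.074 = 32.00 years

32.00


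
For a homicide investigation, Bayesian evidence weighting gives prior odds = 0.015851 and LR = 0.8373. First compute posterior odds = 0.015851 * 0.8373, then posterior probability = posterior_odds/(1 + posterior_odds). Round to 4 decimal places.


Bayesian evidence evaluation:
Posterior odds = prior_odds * LR = 0.015851 * 0.8373 = 0.01327204
Posterior probability = posterior_odds / (1 + posterior_odds)
= 0.01327204 / (1 + 0.01327204)
= 0.01327204 / 1.01327204
= 0.0131

0.0131


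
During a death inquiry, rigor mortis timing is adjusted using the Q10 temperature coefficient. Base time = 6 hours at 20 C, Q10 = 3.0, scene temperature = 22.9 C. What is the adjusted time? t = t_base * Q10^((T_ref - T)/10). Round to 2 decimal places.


Rigor mortis time adjustment:
Exponent = (T_ref - T_actual) / 10 = (20 - 22.9) / 10 = -0.29
Q10 factor = 3.0^-0.29 = 0.72717
t_adjusted = 6 * 0.72717 = 4.36 hours

4.36


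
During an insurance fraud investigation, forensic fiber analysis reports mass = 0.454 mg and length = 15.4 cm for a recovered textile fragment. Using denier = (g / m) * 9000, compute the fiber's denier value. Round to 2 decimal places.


Denier calculation:
Mass in grams = 0.454 mg / 1000 = 0.000454 g
Length in meters = 15.4 cm / 100 = 0.154 m
Linear density = mass / length = 0.000454 / 0.154 = 0.00294805 g/m
Denier = (g/m) * 9000 = 0.00294805 * 9000 = 26.53

26.53


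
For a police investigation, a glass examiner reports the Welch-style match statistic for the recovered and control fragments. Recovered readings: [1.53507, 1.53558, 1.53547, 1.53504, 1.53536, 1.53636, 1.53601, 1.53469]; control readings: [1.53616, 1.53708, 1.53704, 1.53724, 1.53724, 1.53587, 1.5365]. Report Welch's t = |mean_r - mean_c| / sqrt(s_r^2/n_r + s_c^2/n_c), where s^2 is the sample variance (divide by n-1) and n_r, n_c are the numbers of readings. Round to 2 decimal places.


Welch's t-criterion for glass RI comparison:
Recovered mean = sum / n_r = 12.28358 / 8 = 1.5354475
Control mean = sum / n_c = 10.75713 / 7 = 1.5367329
Recovered sample variance s_r^2 = 2.93879e-07
Control sample variance s_c^2 = 3.09357e-07
Welch SE (unpooled) = sqrt(s_r^2/n_r + s_c^2/n_c) = sqrt(3.67348e-08 + 4.41939e-08) = sqrt(8.09287e-08) = 0.00028448
|mean_r - mean_c| = 0.00128536
t = 0.00128536 / 0.00028448 = 4.52

4.52


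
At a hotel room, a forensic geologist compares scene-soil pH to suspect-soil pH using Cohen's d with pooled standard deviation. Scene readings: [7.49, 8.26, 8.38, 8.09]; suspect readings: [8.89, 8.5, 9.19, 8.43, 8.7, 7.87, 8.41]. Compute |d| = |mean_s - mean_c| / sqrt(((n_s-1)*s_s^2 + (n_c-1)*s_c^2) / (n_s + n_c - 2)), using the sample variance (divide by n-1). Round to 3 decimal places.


Pooled-variance Cohen's d for soil pH comparison:
Scene mean = 32.22 / 4 = 8.055
Suspect mean = 59.99 / 7 = 8.57
Scene sample variance s_s^2 = 0.156033
Suspect sample variance s_c^2 = 0.173967
Pooled variance = ((n_s-1)*s_s^2 + (n_c-1)*s_c^2) / (n_s + n_c - 2) = 0.167989
Pooled SD = sqrt(0.167989) = 0.409865
Mean difference = -0.515
|d| = |-0.515| / 0.409865 = 1.257

1.257


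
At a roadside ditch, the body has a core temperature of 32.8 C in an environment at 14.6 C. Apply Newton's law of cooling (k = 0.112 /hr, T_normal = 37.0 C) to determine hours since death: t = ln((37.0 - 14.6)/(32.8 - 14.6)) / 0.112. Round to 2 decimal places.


Using Newton's law of cooling:
t = ln((T_normal - T_ambient) / (T_body - T_ambient)) / k
T_normal - T_ambient = 22.4
T_body - T_ambient = 18.2
Ratio = 1.230769
ln(ratio) = 0.207639
t = 0.207639 / 0.112 = 1.85 hours

1.85


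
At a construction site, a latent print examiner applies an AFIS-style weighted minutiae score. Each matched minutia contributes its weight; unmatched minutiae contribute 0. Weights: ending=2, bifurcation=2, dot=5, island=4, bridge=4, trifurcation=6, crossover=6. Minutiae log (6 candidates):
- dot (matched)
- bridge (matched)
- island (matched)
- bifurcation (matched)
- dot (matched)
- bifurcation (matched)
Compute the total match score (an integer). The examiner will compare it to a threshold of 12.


Weighted minutiae match score:
  dot: matched, +5 (running total 5)
  bridge: matched, +4 (running total 9)
  island: matched, +4 (running total 13)
  bifurcation: matched, +2 (running total 15)
  dot: matched, +5 (running total 20)
  bifurcation: matched, +2 (running total 22)
Total score = 22
Threshold = 12; verdict = identification

22


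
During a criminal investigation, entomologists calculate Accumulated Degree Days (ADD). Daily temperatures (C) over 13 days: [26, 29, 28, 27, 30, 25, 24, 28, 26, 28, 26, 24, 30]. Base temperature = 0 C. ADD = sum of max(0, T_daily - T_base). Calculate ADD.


Computing ADD day by day:
Day 1: max(0, 26 - 0) = 26
Day 2: max(0, 29 - 0) = 29
Day 3: max(0, 28 - 0) = 28
Day 4: max(0, 27 - 0) = 27
Day 5: max(0, 30 - 0) = 30
Day 6: max(0, 25 - 0) = 25
Day 7: max(0, 24 - 0) = 24
Day 8: max(0, 28 - 0) = 28
Day 9: max(0, 26 - 0) = 26
Day 10: max(0, 28 - 0) = 28
Day 11: max(0, 26 - 0) = 26
Day 12: max(0, 24 - 0) = 24
Day 13: max(0, 30 - 0) = 30
Total ADD = 351

351


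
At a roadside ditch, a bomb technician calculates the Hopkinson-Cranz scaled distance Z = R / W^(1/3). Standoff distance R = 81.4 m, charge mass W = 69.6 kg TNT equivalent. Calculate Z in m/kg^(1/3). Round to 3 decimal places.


Scaled distance calculation:
W^(1/3) = 69.6^(1/3) = 4.11342
Z = R / W^(1/3) = 81.4 / 4.11342
Z = 19.789 m/kg^(1/3)

19.789


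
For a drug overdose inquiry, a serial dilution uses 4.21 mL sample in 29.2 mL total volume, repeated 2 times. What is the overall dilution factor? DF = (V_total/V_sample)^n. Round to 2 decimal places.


Dilution factor calculation:
Single dilution = V_total / V_sample = 29.2 / 4.21 ≈ 6.935867
Number of dilutions = 2
Total DF = (29.2 / 4.21)^2 (full precision, rounded at the end) = 48.11

48.11


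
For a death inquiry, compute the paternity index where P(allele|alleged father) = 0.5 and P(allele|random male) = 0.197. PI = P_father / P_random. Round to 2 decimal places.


Paternity Index calculation:
PI = P(allele|father) / P(allele|random)
PI = 0.5 / 0.197
PI = 2.54

2.54


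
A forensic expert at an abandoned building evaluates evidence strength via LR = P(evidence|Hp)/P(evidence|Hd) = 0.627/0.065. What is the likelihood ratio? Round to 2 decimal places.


Likelihood ratio calculation:
LR = P(E|Hp) / P(E|Hd)
LR = 0.627 / 0.065
LR = 9.65

9.65


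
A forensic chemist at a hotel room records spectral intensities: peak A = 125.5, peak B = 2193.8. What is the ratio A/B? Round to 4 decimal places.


Spectral peak ratio:
Peak A = 125.5 counts
Peak B = 2193.8 counts
Ratio = 125.5 / 2193.8 = 0.0572

0.0572


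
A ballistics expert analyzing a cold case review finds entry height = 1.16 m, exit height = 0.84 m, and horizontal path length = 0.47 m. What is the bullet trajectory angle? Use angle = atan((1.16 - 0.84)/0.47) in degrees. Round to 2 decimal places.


Bullet trajectory angle:
Height difference = 1.16 - 0.84 = 0.32 m
angle = atan(0.32 / 0.47)
angle = atan(0.680851)
angle = 34.25 degrees

34.25


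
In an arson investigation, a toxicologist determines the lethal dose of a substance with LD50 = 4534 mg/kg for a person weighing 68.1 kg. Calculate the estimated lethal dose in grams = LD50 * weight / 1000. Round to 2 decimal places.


Lethal dose calculation:
Lethal dose = LD50 * body_weight / 1000
= 4534 * 68.1 / 1000
= 308765.4 / 1000
= 308.77 g

308.77


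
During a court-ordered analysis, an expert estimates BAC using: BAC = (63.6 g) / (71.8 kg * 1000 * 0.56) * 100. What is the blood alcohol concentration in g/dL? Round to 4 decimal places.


Applying the Widmark formula:
BAC = (dose_g / (body_wt * 1000 * r)) * 100
Denominator = 71.8 * 1000 * 0.56 = 40208
BAC = (63.6 / 40208) * 100
BAC = 0.1582 g/dL

0.1582


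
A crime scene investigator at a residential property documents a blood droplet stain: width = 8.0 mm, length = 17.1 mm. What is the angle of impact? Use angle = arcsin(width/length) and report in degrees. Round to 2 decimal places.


Blood spatter impact angle calculation:
width / length = 8.0 / 17.1 = 0.467836
angle = arcsin(0.467836)
angle = 27.89 degrees

27.89


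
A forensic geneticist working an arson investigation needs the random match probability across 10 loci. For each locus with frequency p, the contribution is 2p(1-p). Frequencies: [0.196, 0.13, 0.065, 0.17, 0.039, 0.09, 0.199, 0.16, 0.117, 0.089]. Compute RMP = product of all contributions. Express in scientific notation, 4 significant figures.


Computing RMP for 10 loci:
Locus 1: 2 * 0.196 * 0.804 = 0.315168
Locus 2: 2 * 0.13 * 0.87 = 0.2262
Locus 3: 2 * 0.065 * 0.935 = 0.12155
Locus 4: 2 * 0.17 * 0.83 = 0.2822
Locus 5: 2 * 0.039 * 0.961 = 0.074958
Locus 6: 2 * 0.09 * 0.91 = 0.1638
Locus 7: 2 * 0.199 * 0.801 = 0.318798
Locus 8: 2 * 0.16 * 0.84 = 0.2688
Locus 9: 2 * 0.117 * 0.883 = 0.206622
Locus 10: 2 * 0.089 * 0.911 = 0.162158
RMP = 8.621e-08

8.621e-08


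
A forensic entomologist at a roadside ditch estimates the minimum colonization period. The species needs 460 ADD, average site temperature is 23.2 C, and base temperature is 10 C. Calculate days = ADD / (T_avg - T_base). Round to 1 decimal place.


Insect development time:
Effective temperature = avg_temp - T_base = 23.2 - 10 = 13.2 C
Days = ADD / effective_temp = 460 / 13.2 = 34.8 days

34.8


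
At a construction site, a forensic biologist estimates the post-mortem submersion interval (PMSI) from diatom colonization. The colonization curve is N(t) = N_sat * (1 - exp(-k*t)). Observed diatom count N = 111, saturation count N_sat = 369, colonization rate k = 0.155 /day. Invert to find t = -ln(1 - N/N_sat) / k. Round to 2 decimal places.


PMSI from diatom colonization curve:
N / N_sat = 111 / 369 = 0.300813
1 - N/N_sat = 0.699187
ln(1 - N/N_sat) = -0.357837
t = -ln(1 - N/N_sat) / k = -(-0.357837) / 0.155 = 2.31 days

2.31


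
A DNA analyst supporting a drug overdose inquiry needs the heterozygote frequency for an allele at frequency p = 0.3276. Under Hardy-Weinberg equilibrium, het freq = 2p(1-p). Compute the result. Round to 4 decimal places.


Hardy-Weinberg heterozygote frequency:
q = 1 - p = 1 - 0.3276 = 0.6724
2pq = 2 * 0.3276 * 0.6724 = 0.4406

0.4406


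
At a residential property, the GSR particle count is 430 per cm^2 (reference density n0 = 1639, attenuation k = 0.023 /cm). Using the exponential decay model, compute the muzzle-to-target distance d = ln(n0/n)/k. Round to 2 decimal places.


GSR distance calculation:
n0/n = 1639 / 430 = 3.811628
ln(n0/n) = 1.338056
d = 1.338056 / 0.023 = 58.18 cm

58.18


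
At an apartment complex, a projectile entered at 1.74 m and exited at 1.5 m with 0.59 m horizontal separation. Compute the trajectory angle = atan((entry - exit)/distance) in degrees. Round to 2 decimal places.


Bullet trajectory angle:
Height difference = 1.74 - 1.5 = 0.24 m
angle = atan(0.24 / 0.59)
angle = atan(0.40678)
angle = 22.14 degrees

22.14


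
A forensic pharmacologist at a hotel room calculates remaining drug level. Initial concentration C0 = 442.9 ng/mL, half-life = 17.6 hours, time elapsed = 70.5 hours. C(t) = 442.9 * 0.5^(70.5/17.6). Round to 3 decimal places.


Drug concentration decay:
Number of half-lives = t / t_half = 70.5 / 17.6 = 4.005682
Decay factor = 0.5^4.005682 = 0.06225433
C(t) = 442.9 * 0.06225433 = 27.572 ng/mL

27.572


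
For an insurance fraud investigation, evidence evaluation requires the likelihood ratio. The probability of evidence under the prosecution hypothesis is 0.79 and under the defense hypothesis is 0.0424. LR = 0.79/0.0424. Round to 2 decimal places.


Likelihood ratio calculation:
LR = P(E|Hp) / P(E|Hd)
LR = 0.79 / 0.0424
LR = 18.63

18.63


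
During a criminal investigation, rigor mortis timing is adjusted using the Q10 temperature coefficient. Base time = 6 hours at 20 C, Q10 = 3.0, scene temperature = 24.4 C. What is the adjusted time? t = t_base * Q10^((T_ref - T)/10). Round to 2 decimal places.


Rigor mortis time adjustment:
Exponent = (T_ref - T_actual) / 10 = (20 - 24.4) / 10 = -0.44
Q10 factor = 3.0^-0.44 = 0.61669
t_adjusted = 6 * 0.61669 = 3.70 hours

3.70


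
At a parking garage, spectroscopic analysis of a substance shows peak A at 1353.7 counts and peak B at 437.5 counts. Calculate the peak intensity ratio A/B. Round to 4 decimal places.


Spectral peak ratio:
Peak A = 1353.7 counts
Peak B = 437.5 counts
Ratio = 1353.7 / 437.5 = 3.0942

3.0942


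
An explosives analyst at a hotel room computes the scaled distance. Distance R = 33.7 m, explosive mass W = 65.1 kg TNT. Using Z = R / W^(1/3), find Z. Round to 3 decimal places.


Scaled distance calculation:
W^(1/3) = 65.1^(1/3) = 4.022787
Z = R / W^(1/3) = 33.7 / 4.022787
Z = 8.377 m/kg^(1/3)

8.377


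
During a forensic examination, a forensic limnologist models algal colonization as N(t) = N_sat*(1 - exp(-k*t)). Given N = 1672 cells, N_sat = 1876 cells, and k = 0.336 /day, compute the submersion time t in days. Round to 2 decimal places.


PMSI from diatom colonization curve:
N / N_sat = 1672 / 1876 = 0.891258
1 - N/N_sat = 0.108742
ln(1 - N/N_sat) = -2.218777
t = -ln(1 - N/N_sat) / k = -(-2.218777) / 0.336 = 6.60 days

6.60


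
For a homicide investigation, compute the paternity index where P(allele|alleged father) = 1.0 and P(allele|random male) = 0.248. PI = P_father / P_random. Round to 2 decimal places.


Paternity Index calculation:
PI = P(allele|father) / P(allele|random)
PI = 1.0 / 0.248
PI = 4.03

4.03


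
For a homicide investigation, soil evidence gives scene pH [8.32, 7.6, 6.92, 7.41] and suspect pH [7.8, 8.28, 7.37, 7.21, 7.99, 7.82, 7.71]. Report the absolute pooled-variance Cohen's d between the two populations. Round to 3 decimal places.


Pooled-variance Cohen's d for soil pH comparison:
Scene mean = 30.25 / 4 = 7.5625
Suspect mean = 54.18 / 7 = 7.74
Scene sample variance s_s^2 = 0.337092
Suspect sample variance s_c^2 = 0.130467
Pooled variance = ((n_s-1)*s_s^2 + (n_c-1)*s_c^2) / (n_s + n_c - 2) = 0.199342
Pooled SD = sqrt(0.199342) = 0.446477
Mean difference = -0.1775
|d| = |-0.1775| / 0.446477 = 0.398

0.398


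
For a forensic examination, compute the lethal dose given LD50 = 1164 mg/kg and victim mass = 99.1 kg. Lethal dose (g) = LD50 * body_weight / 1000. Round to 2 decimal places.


Lethal dose calculation:
Lethal dose = LD50 * body_weight / 1000
= 1164 * 99.1 / 1000
= 115352.4 / 1000
= 115.35 g

115.35
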